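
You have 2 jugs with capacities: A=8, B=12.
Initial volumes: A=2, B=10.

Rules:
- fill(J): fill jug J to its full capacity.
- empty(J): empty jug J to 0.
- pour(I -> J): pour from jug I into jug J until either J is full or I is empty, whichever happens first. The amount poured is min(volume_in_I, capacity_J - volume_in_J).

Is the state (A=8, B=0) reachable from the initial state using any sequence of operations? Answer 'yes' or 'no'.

BFS from (A=2, B=10):
  1. fill(A) -> (A=8 B=10)
  2. empty(B) -> (A=8 B=0)
Target reached → yes.

Answer: yes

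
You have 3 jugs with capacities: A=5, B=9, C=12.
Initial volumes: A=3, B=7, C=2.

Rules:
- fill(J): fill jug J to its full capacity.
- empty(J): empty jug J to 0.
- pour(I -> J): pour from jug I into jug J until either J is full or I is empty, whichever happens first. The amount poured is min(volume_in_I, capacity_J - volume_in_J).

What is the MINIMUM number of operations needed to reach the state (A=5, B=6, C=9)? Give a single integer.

Answer: 6

Derivation:
BFS from (A=3, B=7, C=2). One shortest path:
  1. empty(A) -> (A=0 B=7 C=2)
  2. fill(B) -> (A=0 B=9 C=2)
  3. pour(C -> A) -> (A=2 B=9 C=0)
  4. pour(B -> C) -> (A=2 B=0 C=9)
  5. fill(B) -> (A=2 B=9 C=9)
  6. pour(B -> A) -> (A=5 B=6 C=9)
Reached target in 6 moves.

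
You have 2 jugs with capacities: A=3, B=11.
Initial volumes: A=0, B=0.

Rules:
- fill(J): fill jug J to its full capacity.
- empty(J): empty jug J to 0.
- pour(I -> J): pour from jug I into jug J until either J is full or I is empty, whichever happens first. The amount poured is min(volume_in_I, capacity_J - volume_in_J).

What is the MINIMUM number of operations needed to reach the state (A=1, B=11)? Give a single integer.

BFS from (A=0, B=0). One shortest path:
  1. fill(A) -> (A=3 B=0)
  2. pour(A -> B) -> (A=0 B=3)
  3. fill(A) -> (A=3 B=3)
  4. pour(A -> B) -> (A=0 B=6)
  5. fill(A) -> (A=3 B=6)
  6. pour(A -> B) -> (A=0 B=9)
  7. fill(A) -> (A=3 B=9)
  8. pour(A -> B) -> (A=1 B=11)
Reached target in 8 moves.

Answer: 8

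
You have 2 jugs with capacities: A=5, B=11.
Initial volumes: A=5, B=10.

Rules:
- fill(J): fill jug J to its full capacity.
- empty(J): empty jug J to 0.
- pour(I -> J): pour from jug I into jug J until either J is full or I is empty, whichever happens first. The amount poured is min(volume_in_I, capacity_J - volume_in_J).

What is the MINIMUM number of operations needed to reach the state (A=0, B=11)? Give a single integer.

BFS from (A=5, B=10). One shortest path:
  1. empty(A) -> (A=0 B=10)
  2. fill(B) -> (A=0 B=11)
Reached target in 2 moves.

Answer: 2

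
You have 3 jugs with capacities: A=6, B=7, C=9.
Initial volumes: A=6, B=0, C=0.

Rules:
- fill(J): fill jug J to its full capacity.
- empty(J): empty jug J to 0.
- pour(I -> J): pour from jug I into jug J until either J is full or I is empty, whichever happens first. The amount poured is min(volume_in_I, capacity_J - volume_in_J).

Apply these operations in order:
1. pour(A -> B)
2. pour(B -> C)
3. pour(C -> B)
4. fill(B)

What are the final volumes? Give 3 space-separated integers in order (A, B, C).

Answer: 0 7 0

Derivation:
Step 1: pour(A -> B) -> (A=0 B=6 C=0)
Step 2: pour(B -> C) -> (A=0 B=0 C=6)
Step 3: pour(C -> B) -> (A=0 B=6 C=0)
Step 4: fill(B) -> (A=0 B=7 C=0)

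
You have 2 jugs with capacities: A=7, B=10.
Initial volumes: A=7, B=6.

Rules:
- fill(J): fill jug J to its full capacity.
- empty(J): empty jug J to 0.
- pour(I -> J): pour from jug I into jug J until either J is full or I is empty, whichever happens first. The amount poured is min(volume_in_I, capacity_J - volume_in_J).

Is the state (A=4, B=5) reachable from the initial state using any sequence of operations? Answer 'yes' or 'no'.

BFS explored all 34 reachable states.
Reachable set includes: (0,0), (0,1), (0,2), (0,3), (0,4), (0,5), (0,6), (0,7), (0,8), (0,9), (0,10), (1,0) ...
Target (A=4, B=5) not in reachable set → no.

Answer: no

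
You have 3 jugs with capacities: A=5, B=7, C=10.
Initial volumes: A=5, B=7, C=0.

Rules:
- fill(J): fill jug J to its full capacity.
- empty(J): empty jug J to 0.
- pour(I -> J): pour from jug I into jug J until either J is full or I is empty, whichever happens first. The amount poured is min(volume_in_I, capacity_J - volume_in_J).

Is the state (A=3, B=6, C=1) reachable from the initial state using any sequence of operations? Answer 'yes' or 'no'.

BFS explored all 312 reachable states.
Reachable set includes: (0,0,0), (0,0,1), (0,0,2), (0,0,3), (0,0,4), (0,0,5), (0,0,6), (0,0,7), (0,0,8), (0,0,9), (0,0,10), (0,1,0) ...
Target (A=3, B=6, C=1) not in reachable set → no.

Answer: no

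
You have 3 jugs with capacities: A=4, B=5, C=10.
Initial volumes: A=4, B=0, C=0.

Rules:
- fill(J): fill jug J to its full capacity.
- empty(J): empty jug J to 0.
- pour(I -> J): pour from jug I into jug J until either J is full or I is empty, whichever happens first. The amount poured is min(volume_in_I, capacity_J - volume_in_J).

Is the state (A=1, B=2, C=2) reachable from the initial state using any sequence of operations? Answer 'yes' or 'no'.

Answer: no

Derivation:
BFS explored all 222 reachable states.
Reachable set includes: (0,0,0), (0,0,1), (0,0,2), (0,0,3), (0,0,4), (0,0,5), (0,0,6), (0,0,7), (0,0,8), (0,0,9), (0,0,10), (0,1,0) ...
Target (A=1, B=2, C=2) not in reachable set → no.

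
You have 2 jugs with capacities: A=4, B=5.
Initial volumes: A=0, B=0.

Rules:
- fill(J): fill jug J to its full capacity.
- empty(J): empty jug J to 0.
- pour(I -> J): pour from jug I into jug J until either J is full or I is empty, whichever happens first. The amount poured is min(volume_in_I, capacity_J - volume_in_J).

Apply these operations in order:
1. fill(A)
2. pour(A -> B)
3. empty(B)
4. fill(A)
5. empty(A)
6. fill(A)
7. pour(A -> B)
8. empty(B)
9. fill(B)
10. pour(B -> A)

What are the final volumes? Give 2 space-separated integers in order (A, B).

Answer: 4 1

Derivation:
Step 1: fill(A) -> (A=4 B=0)
Step 2: pour(A -> B) -> (A=0 B=4)
Step 3: empty(B) -> (A=0 B=0)
Step 4: fill(A) -> (A=4 B=0)
Step 5: empty(A) -> (A=0 B=0)
Step 6: fill(A) -> (A=4 B=0)
Step 7: pour(A -> B) -> (A=0 B=4)
Step 8: empty(B) -> (A=0 B=0)
Step 9: fill(B) -> (A=0 B=5)
Step 10: pour(B -> A) -> (A=4 B=1)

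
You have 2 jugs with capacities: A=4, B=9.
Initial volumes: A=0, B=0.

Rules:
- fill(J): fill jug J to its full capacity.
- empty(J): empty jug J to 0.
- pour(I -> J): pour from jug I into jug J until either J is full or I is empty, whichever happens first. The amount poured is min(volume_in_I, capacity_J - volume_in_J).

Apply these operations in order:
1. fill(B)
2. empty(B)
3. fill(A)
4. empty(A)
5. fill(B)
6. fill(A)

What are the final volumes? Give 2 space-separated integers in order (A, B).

Step 1: fill(B) -> (A=0 B=9)
Step 2: empty(B) -> (A=0 B=0)
Step 3: fill(A) -> (A=4 B=0)
Step 4: empty(A) -> (A=0 B=0)
Step 5: fill(B) -> (A=0 B=9)
Step 6: fill(A) -> (A=4 B=9)

Answer: 4 9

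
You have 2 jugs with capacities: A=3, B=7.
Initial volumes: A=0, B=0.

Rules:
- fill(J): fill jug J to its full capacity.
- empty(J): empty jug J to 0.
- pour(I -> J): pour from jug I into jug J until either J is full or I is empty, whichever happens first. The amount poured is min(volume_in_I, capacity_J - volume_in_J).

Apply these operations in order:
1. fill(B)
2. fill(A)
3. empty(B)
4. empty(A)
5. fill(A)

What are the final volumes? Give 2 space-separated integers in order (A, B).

Answer: 3 0

Derivation:
Step 1: fill(B) -> (A=0 B=7)
Step 2: fill(A) -> (A=3 B=7)
Step 3: empty(B) -> (A=3 B=0)
Step 4: empty(A) -> (A=0 B=0)
Step 5: fill(A) -> (A=3 B=0)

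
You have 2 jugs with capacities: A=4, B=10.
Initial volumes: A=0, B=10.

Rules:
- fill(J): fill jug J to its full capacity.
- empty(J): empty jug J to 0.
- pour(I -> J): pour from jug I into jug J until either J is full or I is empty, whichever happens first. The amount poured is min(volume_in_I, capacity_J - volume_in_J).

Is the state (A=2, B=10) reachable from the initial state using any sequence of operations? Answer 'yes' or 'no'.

BFS from (A=0, B=10):
  1. pour(B -> A) -> (A=4 B=6)
  2. empty(A) -> (A=0 B=6)
  3. pour(B -> A) -> (A=4 B=2)
  4. empty(A) -> (A=0 B=2)
  5. pour(B -> A) -> (A=2 B=0)
  6. fill(B) -> (A=2 B=10)
Target reached → yes.

Answer: yes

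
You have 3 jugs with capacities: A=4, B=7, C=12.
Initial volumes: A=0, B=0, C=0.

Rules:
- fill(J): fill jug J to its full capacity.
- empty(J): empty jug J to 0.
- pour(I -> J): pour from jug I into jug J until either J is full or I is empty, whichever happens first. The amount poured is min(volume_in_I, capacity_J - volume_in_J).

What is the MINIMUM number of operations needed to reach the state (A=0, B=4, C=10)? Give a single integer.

Answer: 6

Derivation:
BFS from (A=0, B=0, C=0). One shortest path:
  1. fill(B) -> (A=0 B=7 C=0)
  2. pour(B -> A) -> (A=4 B=3 C=0)
  3. pour(B -> C) -> (A=4 B=0 C=3)
  4. fill(B) -> (A=4 B=7 C=3)
  5. pour(B -> C) -> (A=4 B=0 C=10)
  6. pour(A -> B) -> (A=0 B=4 C=10)
Reached target in 6 moves.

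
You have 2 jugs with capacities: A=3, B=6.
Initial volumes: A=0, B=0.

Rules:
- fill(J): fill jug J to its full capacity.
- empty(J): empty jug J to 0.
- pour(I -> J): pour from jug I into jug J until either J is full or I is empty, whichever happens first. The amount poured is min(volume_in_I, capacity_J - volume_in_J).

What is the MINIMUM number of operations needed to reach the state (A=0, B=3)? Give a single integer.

BFS from (A=0, B=0). One shortest path:
  1. fill(A) -> (A=3 B=0)
  2. pour(A -> B) -> (A=0 B=3)
Reached target in 2 moves.

Answer: 2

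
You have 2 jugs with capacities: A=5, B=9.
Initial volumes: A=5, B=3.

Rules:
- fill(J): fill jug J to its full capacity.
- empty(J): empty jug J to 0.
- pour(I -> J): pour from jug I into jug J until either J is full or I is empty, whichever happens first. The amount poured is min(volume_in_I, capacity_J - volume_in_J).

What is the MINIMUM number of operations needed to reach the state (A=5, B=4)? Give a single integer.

Answer: 3

Derivation:
BFS from (A=5, B=3). One shortest path:
  1. empty(A) -> (A=0 B=3)
  2. fill(B) -> (A=0 B=9)
  3. pour(B -> A) -> (A=5 B=4)
Reached target in 3 moves.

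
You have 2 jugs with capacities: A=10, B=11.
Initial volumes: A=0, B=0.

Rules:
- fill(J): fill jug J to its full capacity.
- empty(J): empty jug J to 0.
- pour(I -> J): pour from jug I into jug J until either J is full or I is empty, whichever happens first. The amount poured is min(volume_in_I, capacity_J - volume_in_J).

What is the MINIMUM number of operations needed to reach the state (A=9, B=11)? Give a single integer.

Answer: 4

Derivation:
BFS from (A=0, B=0). One shortest path:
  1. fill(A) -> (A=10 B=0)
  2. pour(A -> B) -> (A=0 B=10)
  3. fill(A) -> (A=10 B=10)
  4. pour(A -> B) -> (A=9 B=11)
Reached target in 4 moves.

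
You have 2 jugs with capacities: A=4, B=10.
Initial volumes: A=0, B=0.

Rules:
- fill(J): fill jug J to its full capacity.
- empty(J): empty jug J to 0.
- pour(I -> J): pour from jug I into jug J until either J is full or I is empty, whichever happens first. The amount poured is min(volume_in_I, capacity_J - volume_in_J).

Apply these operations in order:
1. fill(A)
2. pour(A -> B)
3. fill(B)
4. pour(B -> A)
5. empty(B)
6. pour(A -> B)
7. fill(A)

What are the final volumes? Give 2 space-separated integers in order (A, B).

Answer: 4 4

Derivation:
Step 1: fill(A) -> (A=4 B=0)
Step 2: pour(A -> B) -> (A=0 B=4)
Step 3: fill(B) -> (A=0 B=10)
Step 4: pour(B -> A) -> (A=4 B=6)
Step 5: empty(B) -> (A=4 B=0)
Step 6: pour(A -> B) -> (A=0 B=4)
Step 7: fill(A) -> (A=4 B=4)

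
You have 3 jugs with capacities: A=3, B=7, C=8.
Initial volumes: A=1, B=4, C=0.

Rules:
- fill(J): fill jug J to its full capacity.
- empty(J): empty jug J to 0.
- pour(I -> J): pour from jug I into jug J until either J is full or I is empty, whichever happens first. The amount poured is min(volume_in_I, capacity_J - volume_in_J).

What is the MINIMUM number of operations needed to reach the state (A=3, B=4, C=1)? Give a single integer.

BFS from (A=1, B=4, C=0). One shortest path:
  1. pour(A -> C) -> (A=0 B=4 C=1)
  2. fill(A) -> (A=3 B=4 C=1)
Reached target in 2 moves.

Answer: 2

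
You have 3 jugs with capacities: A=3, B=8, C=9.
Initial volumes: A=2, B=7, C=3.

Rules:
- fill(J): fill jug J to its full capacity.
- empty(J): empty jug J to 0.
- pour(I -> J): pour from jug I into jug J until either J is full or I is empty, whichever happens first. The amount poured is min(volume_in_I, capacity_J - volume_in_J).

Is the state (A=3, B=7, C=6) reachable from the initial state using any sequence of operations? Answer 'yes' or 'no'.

Answer: yes

Derivation:
BFS from (A=2, B=7, C=3):
  1. fill(A) -> (A=3 B=7 C=3)
  2. pour(A -> C) -> (A=0 B=7 C=6)
  3. fill(A) -> (A=3 B=7 C=6)
Target reached → yes.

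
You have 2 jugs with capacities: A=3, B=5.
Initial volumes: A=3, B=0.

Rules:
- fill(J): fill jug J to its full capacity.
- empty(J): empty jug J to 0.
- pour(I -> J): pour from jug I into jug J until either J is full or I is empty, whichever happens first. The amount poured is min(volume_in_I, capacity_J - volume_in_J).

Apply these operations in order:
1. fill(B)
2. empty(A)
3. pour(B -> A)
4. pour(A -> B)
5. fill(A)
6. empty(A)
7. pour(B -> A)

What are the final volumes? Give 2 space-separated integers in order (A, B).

Step 1: fill(B) -> (A=3 B=5)
Step 2: empty(A) -> (A=0 B=5)
Step 3: pour(B -> A) -> (A=3 B=2)
Step 4: pour(A -> B) -> (A=0 B=5)
Step 5: fill(A) -> (A=3 B=5)
Step 6: empty(A) -> (A=0 B=5)
Step 7: pour(B -> A) -> (A=3 B=2)

Answer: 3 2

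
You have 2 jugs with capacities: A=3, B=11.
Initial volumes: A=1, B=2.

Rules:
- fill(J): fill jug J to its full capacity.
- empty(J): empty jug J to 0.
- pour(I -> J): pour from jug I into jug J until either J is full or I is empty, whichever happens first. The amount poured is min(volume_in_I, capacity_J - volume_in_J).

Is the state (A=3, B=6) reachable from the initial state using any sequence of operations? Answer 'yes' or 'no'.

BFS from (A=1, B=2):
  1. fill(B) -> (A=1 B=11)
  2. pour(B -> A) -> (A=3 B=9)
  3. empty(A) -> (A=0 B=9)
  4. pour(B -> A) -> (A=3 B=6)
Target reached → yes.

Answer: yes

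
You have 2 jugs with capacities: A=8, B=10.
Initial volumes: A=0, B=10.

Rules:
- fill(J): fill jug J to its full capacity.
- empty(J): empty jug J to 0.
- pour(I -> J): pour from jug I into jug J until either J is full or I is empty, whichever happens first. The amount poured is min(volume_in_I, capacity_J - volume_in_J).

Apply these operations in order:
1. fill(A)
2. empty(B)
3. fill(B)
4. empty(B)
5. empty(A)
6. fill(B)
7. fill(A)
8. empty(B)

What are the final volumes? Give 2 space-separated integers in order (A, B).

Step 1: fill(A) -> (A=8 B=10)
Step 2: empty(B) -> (A=8 B=0)
Step 3: fill(B) -> (A=8 B=10)
Step 4: empty(B) -> (A=8 B=0)
Step 5: empty(A) -> (A=0 B=0)
Step 6: fill(B) -> (A=0 B=10)
Step 7: fill(A) -> (A=8 B=10)
Step 8: empty(B) -> (A=8 B=0)

Answer: 8 0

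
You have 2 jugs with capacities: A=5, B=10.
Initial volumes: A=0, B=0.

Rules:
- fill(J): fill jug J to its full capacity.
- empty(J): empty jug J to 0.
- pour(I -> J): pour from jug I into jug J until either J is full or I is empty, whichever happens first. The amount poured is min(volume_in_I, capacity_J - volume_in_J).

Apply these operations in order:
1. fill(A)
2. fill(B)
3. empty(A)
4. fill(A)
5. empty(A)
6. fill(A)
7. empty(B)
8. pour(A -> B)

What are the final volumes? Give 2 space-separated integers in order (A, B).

Step 1: fill(A) -> (A=5 B=0)
Step 2: fill(B) -> (A=5 B=10)
Step 3: empty(A) -> (A=0 B=10)
Step 4: fill(A) -> (A=5 B=10)
Step 5: empty(A) -> (A=0 B=10)
Step 6: fill(A) -> (A=5 B=10)
Step 7: empty(B) -> (A=5 B=0)
Step 8: pour(A -> B) -> (A=0 B=5)

Answer: 0 5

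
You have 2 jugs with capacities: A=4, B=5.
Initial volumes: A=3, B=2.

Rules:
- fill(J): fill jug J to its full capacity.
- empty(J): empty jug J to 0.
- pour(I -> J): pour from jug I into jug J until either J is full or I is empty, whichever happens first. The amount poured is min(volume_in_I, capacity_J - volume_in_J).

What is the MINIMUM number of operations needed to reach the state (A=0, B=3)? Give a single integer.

BFS from (A=3, B=2). One shortest path:
  1. empty(B) -> (A=3 B=0)
  2. pour(A -> B) -> (A=0 B=3)
Reached target in 2 moves.

Answer: 2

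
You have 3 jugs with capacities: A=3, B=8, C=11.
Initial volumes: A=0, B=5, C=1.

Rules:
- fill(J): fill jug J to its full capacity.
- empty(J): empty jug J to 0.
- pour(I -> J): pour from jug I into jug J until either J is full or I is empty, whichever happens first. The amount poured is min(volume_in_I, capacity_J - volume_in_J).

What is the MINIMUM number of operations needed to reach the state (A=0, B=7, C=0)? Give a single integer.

BFS from (A=0, B=5, C=1). One shortest path:
  1. fill(A) -> (A=3 B=5 C=1)
  2. empty(B) -> (A=3 B=0 C=1)
  3. pour(A -> B) -> (A=0 B=3 C=1)
  4. fill(A) -> (A=3 B=3 C=1)
  5. pour(A -> B) -> (A=0 B=6 C=1)
  6. pour(C -> B) -> (A=0 B=7 C=0)
Reached target in 6 moves.

Answer: 6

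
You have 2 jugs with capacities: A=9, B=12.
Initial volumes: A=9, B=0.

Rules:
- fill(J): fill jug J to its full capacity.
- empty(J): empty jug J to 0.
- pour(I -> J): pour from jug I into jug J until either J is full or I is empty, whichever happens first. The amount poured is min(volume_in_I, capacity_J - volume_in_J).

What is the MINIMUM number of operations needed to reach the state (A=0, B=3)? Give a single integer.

Answer: 4

Derivation:
BFS from (A=9, B=0). One shortest path:
  1. empty(A) -> (A=0 B=0)
  2. fill(B) -> (A=0 B=12)
  3. pour(B -> A) -> (A=9 B=3)
  4. empty(A) -> (A=0 B=3)
Reached target in 4 moves.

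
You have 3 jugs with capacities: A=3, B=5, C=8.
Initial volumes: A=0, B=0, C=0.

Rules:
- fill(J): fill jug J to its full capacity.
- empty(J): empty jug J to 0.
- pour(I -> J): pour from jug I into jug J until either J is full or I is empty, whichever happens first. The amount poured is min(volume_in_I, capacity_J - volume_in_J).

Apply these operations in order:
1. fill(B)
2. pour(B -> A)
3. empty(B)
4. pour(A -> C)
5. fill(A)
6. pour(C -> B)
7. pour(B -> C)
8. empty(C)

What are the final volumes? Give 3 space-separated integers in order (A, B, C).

Step 1: fill(B) -> (A=0 B=5 C=0)
Step 2: pour(B -> A) -> (A=3 B=2 C=0)
Step 3: empty(B) -> (A=3 B=0 C=0)
Step 4: pour(A -> C) -> (A=0 B=0 C=3)
Step 5: fill(A) -> (A=3 B=0 C=3)
Step 6: pour(C -> B) -> (A=3 B=3 C=0)
Step 7: pour(B -> C) -> (A=3 B=0 C=3)
Step 8: empty(C) -> (A=3 B=0 C=0)

Answer: 3 0 0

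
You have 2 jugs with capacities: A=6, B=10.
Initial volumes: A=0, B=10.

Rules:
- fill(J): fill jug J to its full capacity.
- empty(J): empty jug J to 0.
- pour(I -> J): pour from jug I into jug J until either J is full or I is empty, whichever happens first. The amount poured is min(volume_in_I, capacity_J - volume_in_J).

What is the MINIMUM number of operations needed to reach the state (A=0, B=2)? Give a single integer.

BFS from (A=0, B=10). One shortest path:
  1. fill(A) -> (A=6 B=10)
  2. empty(B) -> (A=6 B=0)
  3. pour(A -> B) -> (A=0 B=6)
  4. fill(A) -> (A=6 B=6)
  5. pour(A -> B) -> (A=2 B=10)
  6. empty(B) -> (A=2 B=0)
  7. pour(A -> B) -> (A=0 B=2)
Reached target in 7 moves.

Answer: 7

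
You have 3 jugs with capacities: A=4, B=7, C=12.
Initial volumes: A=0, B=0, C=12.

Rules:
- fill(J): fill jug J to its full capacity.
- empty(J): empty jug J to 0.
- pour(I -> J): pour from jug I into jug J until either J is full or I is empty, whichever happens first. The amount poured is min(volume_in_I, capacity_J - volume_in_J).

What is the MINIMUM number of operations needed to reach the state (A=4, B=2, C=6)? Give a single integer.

Answer: 8

Derivation:
BFS from (A=0, B=0, C=12). One shortest path:
  1. pour(C -> B) -> (A=0 B=7 C=5)
  2. pour(B -> A) -> (A=4 B=3 C=5)
  3. pour(A -> C) -> (A=0 B=3 C=9)
  4. pour(B -> A) -> (A=3 B=0 C=9)
  5. pour(C -> B) -> (A=3 B=7 C=2)
  6. pour(B -> A) -> (A=4 B=6 C=2)
  7. pour(A -> C) -> (A=0 B=6 C=6)
  8. pour(B -> A) -> (A=4 B=2 C=6)
Reached target in 8 moves.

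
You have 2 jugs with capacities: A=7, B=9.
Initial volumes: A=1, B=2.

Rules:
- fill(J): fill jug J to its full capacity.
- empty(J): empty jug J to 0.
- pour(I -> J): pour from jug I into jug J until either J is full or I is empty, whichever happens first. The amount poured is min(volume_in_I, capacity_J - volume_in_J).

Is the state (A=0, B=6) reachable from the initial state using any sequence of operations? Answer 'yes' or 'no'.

BFS from (A=1, B=2):
  1. empty(B) -> (A=1 B=0)
  2. pour(A -> B) -> (A=0 B=1)
  3. fill(A) -> (A=7 B=1)
  4. pour(A -> B) -> (A=0 B=8)
  5. fill(A) -> (A=7 B=8)
  6. pour(A -> B) -> (A=6 B=9)
  7. empty(B) -> (A=6 B=0)
  8. pour(A -> B) -> (A=0 B=6)
Target reached → yes.

Answer: yes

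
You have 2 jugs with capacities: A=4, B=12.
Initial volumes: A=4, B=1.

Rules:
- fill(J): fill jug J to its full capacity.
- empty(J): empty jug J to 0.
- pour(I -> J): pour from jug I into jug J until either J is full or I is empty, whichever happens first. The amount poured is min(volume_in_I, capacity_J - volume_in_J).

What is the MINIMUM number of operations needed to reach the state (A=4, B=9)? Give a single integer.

Answer: 4

Derivation:
BFS from (A=4, B=1). One shortest path:
  1. empty(A) -> (A=0 B=1)
  2. pour(B -> A) -> (A=1 B=0)
  3. fill(B) -> (A=1 B=12)
  4. pour(B -> A) -> (A=4 B=9)
Reached target in 4 moves.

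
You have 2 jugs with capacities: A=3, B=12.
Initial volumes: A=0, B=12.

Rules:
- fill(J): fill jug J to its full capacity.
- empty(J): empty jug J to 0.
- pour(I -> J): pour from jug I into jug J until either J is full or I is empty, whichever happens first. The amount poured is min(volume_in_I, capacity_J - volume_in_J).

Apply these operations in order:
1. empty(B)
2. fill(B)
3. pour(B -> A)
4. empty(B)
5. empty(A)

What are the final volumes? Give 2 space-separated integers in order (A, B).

Step 1: empty(B) -> (A=0 B=0)
Step 2: fill(B) -> (A=0 B=12)
Step 3: pour(B -> A) -> (A=3 B=9)
Step 4: empty(B) -> (A=3 B=0)
Step 5: empty(A) -> (A=0 B=0)

Answer: 0 0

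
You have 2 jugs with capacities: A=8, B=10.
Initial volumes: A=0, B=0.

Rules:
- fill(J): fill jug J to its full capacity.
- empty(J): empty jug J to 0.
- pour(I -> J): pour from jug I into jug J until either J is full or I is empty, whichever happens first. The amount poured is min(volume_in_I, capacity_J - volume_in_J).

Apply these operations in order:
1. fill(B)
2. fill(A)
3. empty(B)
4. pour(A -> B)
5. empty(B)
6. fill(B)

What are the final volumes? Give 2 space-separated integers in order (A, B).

Step 1: fill(B) -> (A=0 B=10)
Step 2: fill(A) -> (A=8 B=10)
Step 3: empty(B) -> (A=8 B=0)
Step 4: pour(A -> B) -> (A=0 B=8)
Step 5: empty(B) -> (A=0 B=0)
Step 6: fill(B) -> (A=0 B=10)

Answer: 0 10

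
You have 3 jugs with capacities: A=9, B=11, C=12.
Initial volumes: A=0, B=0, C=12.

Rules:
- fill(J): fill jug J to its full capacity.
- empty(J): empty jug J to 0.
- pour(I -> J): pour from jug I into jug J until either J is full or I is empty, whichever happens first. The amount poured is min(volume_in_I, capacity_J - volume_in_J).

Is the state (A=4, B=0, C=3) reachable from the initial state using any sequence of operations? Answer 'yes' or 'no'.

BFS from (A=0, B=0, C=12):
  1. fill(A) -> (A=9 B=0 C=12)
  2. empty(C) -> (A=9 B=0 C=0)
  3. pour(A -> B) -> (A=0 B=9 C=0)
  4. fill(A) -> (A=9 B=9 C=0)
  5. pour(A -> C) -> (A=0 B=9 C=9)
  6. pour(B -> C) -> (A=0 B=6 C=12)
  7. pour(C -> A) -> (A=9 B=6 C=3)
  8. pour(A -> B) -> (A=4 B=11 C=3)
  9. empty(B) -> (A=4 B=0 C=3)
Target reached → yes.

Answer: yes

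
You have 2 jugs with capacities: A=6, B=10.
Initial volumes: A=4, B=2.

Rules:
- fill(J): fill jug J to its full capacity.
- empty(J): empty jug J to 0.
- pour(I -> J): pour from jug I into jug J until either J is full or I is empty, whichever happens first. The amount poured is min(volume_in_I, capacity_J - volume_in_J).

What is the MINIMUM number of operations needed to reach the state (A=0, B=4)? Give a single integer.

Answer: 2

Derivation:
BFS from (A=4, B=2). One shortest path:
  1. empty(B) -> (A=4 B=0)
  2. pour(A -> B) -> (A=0 B=4)
Reached target in 2 moves.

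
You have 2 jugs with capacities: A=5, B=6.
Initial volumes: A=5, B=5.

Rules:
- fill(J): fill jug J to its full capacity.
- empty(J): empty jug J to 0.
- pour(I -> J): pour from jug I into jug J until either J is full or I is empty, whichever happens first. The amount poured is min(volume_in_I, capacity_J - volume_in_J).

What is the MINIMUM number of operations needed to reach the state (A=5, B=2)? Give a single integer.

BFS from (A=5, B=5). One shortest path:
  1. empty(A) -> (A=0 B=5)
  2. fill(B) -> (A=0 B=6)
  3. pour(B -> A) -> (A=5 B=1)
  4. empty(A) -> (A=0 B=1)
  5. pour(B -> A) -> (A=1 B=0)
  6. fill(B) -> (A=1 B=6)
  7. pour(B -> A) -> (A=5 B=2)
Reached target in 7 moves.

Answer: 7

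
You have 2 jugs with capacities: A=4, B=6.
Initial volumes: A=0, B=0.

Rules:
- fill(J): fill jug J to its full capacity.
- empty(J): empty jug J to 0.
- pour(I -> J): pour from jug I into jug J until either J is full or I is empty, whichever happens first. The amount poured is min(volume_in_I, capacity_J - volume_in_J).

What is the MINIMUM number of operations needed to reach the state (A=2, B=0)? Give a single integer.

Answer: 4

Derivation:
BFS from (A=0, B=0). One shortest path:
  1. fill(B) -> (A=0 B=6)
  2. pour(B -> A) -> (A=4 B=2)
  3. empty(A) -> (A=0 B=2)
  4. pour(B -> A) -> (A=2 B=0)
Reached target in 4 moves.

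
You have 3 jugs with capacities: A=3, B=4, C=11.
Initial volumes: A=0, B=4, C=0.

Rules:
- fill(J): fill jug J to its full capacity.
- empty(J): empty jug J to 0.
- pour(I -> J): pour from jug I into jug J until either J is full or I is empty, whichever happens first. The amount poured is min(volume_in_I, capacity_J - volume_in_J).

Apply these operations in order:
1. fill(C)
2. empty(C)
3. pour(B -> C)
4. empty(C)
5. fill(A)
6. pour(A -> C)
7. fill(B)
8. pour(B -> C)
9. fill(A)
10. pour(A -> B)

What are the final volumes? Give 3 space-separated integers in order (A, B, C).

Step 1: fill(C) -> (A=0 B=4 C=11)
Step 2: empty(C) -> (A=0 B=4 C=0)
Step 3: pour(B -> C) -> (A=0 B=0 C=4)
Step 4: empty(C) -> (A=0 B=0 C=0)
Step 5: fill(A) -> (A=3 B=0 C=0)
Step 6: pour(A -> C) -> (A=0 B=0 C=3)
Step 7: fill(B) -> (A=0 B=4 C=3)
Step 8: pour(B -> C) -> (A=0 B=0 C=7)
Step 9: fill(A) -> (A=3 B=0 C=7)
Step 10: pour(A -> B) -> (A=0 B=3 C=7)

Answer: 0 3 7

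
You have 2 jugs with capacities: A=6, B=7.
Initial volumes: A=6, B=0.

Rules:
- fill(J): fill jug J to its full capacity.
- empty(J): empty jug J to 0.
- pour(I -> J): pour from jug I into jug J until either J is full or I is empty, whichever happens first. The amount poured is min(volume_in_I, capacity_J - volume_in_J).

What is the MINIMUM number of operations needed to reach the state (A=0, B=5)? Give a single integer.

BFS from (A=6, B=0). One shortest path:
  1. pour(A -> B) -> (A=0 B=6)
  2. fill(A) -> (A=6 B=6)
  3. pour(A -> B) -> (A=5 B=7)
  4. empty(B) -> (A=5 B=0)
  5. pour(A -> B) -> (A=0 B=5)
Reached target in 5 moves.

Answer: 5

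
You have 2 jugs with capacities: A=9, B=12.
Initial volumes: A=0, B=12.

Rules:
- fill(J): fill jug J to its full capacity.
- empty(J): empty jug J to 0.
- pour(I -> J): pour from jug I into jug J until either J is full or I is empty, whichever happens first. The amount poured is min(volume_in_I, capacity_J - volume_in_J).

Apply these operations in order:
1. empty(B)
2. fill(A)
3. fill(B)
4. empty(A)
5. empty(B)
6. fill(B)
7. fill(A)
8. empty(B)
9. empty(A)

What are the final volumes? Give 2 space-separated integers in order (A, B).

Answer: 0 0

Derivation:
Step 1: empty(B) -> (A=0 B=0)
Step 2: fill(A) -> (A=9 B=0)
Step 3: fill(B) -> (A=9 B=12)
Step 4: empty(A) -> (A=0 B=12)
Step 5: empty(B) -> (A=0 B=0)
Step 6: fill(B) -> (A=0 B=12)
Step 7: fill(A) -> (A=9 B=12)
Step 8: empty(B) -> (A=9 B=0)
Step 9: empty(A) -> (A=0 B=0)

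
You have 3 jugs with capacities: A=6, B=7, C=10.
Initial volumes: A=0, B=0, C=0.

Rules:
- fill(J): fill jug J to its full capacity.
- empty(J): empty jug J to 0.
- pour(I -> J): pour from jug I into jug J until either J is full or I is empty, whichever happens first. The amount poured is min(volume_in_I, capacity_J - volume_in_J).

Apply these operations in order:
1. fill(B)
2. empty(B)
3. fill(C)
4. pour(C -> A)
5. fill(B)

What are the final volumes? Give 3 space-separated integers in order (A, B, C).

Answer: 6 7 4

Derivation:
Step 1: fill(B) -> (A=0 B=7 C=0)
Step 2: empty(B) -> (A=0 B=0 C=0)
Step 3: fill(C) -> (A=0 B=0 C=10)
Step 4: pour(C -> A) -> (A=6 B=0 C=4)
Step 5: fill(B) -> (A=6 B=7 C=4)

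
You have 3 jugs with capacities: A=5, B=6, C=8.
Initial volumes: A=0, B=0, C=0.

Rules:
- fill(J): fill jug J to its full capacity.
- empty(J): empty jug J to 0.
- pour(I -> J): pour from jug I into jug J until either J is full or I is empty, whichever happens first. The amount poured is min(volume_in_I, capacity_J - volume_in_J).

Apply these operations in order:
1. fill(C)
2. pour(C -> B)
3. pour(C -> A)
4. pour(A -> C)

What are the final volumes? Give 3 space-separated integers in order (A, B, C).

Answer: 0 6 2

Derivation:
Step 1: fill(C) -> (A=0 B=0 C=8)
Step 2: pour(C -> B) -> (A=0 B=6 C=2)
Step 3: pour(C -> A) -> (A=2 B=6 C=0)
Step 4: pour(A -> C) -> (A=0 B=6 C=2)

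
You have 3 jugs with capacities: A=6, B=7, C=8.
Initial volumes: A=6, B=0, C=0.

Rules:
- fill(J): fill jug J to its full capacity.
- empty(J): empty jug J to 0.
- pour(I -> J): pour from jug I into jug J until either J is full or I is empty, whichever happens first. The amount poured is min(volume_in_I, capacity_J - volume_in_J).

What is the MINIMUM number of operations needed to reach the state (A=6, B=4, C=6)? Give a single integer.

Answer: 8

Derivation:
BFS from (A=6, B=0, C=0). One shortest path:
  1. pour(A -> B) -> (A=0 B=6 C=0)
  2. fill(A) -> (A=6 B=6 C=0)
  3. pour(A -> C) -> (A=0 B=6 C=6)
  4. fill(A) -> (A=6 B=6 C=6)
  5. pour(B -> C) -> (A=6 B=4 C=8)
  6. empty(C) -> (A=6 B=4 C=0)
  7. pour(A -> C) -> (A=0 B=4 C=6)
  8. fill(A) -> (A=6 B=4 C=6)
Reached target in 8 moves.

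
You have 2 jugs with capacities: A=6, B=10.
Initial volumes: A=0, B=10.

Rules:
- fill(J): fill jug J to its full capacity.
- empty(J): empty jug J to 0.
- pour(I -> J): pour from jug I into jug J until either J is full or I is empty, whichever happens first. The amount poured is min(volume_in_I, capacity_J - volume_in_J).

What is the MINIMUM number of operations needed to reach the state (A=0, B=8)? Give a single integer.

BFS from (A=0, B=10). One shortest path:
  1. pour(B -> A) -> (A=6 B=4)
  2. empty(A) -> (A=0 B=4)
  3. pour(B -> A) -> (A=4 B=0)
  4. fill(B) -> (A=4 B=10)
  5. pour(B -> A) -> (A=6 B=8)
  6. empty(A) -> (A=0 B=8)
Reached target in 6 moves.

Answer: 6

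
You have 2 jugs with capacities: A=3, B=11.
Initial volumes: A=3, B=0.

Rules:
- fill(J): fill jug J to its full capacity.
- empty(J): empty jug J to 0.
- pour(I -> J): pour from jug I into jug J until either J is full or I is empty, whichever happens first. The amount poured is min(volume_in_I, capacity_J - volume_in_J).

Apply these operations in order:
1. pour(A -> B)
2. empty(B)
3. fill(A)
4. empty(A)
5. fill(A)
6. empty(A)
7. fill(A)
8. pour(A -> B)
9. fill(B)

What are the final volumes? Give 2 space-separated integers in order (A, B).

Answer: 0 11

Derivation:
Step 1: pour(A -> B) -> (A=0 B=3)
Step 2: empty(B) -> (A=0 B=0)
Step 3: fill(A) -> (A=3 B=0)
Step 4: empty(A) -> (A=0 B=0)
Step 5: fill(A) -> (A=3 B=0)
Step 6: empty(A) -> (A=0 B=0)
Step 7: fill(A) -> (A=3 B=0)
Step 8: pour(A -> B) -> (A=0 B=3)
Step 9: fill(B) -> (A=0 B=11)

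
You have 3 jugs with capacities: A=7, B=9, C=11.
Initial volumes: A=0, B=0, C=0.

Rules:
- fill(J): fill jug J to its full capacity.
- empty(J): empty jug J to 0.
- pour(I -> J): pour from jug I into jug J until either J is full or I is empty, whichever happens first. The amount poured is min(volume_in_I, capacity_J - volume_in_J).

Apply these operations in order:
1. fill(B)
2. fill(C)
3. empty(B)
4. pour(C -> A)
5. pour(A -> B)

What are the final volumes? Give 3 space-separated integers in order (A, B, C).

Step 1: fill(B) -> (A=0 B=9 C=0)
Step 2: fill(C) -> (A=0 B=9 C=11)
Step 3: empty(B) -> (A=0 B=0 C=11)
Step 4: pour(C -> A) -> (A=7 B=0 C=4)
Step 5: pour(A -> B) -> (A=0 B=7 C=4)

Answer: 0 7 4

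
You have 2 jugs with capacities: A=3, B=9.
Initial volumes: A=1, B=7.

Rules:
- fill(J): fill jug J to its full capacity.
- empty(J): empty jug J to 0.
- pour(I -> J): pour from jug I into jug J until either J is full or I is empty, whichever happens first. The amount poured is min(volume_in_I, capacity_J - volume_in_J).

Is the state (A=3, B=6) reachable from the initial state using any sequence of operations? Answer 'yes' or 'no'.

Answer: yes

Derivation:
BFS from (A=1, B=7):
  1. empty(A) -> (A=0 B=7)
  2. fill(B) -> (A=0 B=9)
  3. pour(B -> A) -> (A=3 B=6)
Target reached → yes.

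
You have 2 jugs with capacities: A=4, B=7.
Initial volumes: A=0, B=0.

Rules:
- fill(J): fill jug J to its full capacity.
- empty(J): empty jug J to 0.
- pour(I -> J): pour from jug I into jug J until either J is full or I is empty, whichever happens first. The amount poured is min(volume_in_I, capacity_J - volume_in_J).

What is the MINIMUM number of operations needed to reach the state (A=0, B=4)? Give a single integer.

BFS from (A=0, B=0). One shortest path:
  1. fill(A) -> (A=4 B=0)
  2. pour(A -> B) -> (A=0 B=4)
Reached target in 2 moves.

Answer: 2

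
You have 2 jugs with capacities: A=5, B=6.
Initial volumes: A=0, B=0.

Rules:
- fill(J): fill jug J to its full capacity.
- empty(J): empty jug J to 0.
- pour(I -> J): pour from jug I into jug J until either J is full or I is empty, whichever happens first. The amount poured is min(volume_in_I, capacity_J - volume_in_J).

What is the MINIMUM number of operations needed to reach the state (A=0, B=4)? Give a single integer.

BFS from (A=0, B=0). One shortest path:
  1. fill(A) -> (A=5 B=0)
  2. pour(A -> B) -> (A=0 B=5)
  3. fill(A) -> (A=5 B=5)
  4. pour(A -> B) -> (A=4 B=6)
  5. empty(B) -> (A=4 B=0)
  6. pour(A -> B) -> (A=0 B=4)
Reached target in 6 moves.

Answer: 6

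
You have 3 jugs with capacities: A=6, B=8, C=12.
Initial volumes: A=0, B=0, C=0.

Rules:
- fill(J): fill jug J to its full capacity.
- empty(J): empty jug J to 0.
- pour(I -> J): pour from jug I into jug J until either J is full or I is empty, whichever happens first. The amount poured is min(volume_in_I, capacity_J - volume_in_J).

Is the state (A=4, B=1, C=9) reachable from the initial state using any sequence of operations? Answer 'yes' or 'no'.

BFS explored all 110 reachable states.
Reachable set includes: (0,0,0), (0,0,2), (0,0,4), (0,0,6), (0,0,8), (0,0,10), (0,0,12), (0,2,0), (0,2,2), (0,2,4), (0,2,6), (0,2,8) ...
Target (A=4, B=1, C=9) not in reachable set → no.

Answer: no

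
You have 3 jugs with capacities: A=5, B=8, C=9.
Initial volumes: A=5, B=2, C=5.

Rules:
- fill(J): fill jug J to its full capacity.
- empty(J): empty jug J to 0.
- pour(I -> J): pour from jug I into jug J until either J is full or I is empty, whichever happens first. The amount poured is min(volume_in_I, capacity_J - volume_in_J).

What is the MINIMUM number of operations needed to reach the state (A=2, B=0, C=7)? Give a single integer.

Answer: 5

Derivation:
BFS from (A=5, B=2, C=5). One shortest path:
  1. pour(B -> C) -> (A=5 B=0 C=7)
  2. pour(A -> B) -> (A=0 B=5 C=7)
  3. fill(A) -> (A=5 B=5 C=7)
  4. pour(A -> B) -> (A=2 B=8 C=7)
  5. empty(B) -> (A=2 B=0 C=7)
Reached target in 5 moves.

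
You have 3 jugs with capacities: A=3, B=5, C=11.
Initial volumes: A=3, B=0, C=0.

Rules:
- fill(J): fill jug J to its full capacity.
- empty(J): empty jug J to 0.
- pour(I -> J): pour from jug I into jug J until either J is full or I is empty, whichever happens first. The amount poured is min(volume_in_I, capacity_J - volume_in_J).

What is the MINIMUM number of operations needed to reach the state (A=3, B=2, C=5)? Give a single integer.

BFS from (A=3, B=0, C=0). One shortest path:
  1. empty(A) -> (A=0 B=0 C=0)
  2. fill(B) -> (A=0 B=5 C=0)
  3. pour(B -> C) -> (A=0 B=0 C=5)
  4. fill(B) -> (A=0 B=5 C=5)
  5. pour(B -> A) -> (A=3 B=2 C=5)
Reached target in 5 moves.

Answer: 5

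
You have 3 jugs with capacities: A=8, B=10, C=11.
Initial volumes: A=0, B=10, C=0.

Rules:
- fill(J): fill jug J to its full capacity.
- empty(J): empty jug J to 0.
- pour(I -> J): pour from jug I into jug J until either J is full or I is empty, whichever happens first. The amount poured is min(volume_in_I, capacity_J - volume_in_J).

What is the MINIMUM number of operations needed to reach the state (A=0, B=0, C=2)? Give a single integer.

BFS from (A=0, B=10, C=0). One shortest path:
  1. pour(B -> A) -> (A=8 B=2 C=0)
  2. empty(A) -> (A=0 B=2 C=0)
  3. pour(B -> C) -> (A=0 B=0 C=2)
Reached target in 3 moves.

Answer: 3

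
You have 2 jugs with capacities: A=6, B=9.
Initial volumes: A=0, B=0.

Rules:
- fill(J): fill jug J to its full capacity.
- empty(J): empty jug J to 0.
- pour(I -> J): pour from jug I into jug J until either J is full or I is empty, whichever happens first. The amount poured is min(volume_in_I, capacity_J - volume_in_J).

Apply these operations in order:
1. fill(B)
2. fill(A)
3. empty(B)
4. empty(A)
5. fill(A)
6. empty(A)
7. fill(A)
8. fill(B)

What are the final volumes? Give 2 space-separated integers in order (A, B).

Step 1: fill(B) -> (A=0 B=9)
Step 2: fill(A) -> (A=6 B=9)
Step 3: empty(B) -> (A=6 B=0)
Step 4: empty(A) -> (A=0 B=0)
Step 5: fill(A) -> (A=6 B=0)
Step 6: empty(A) -> (A=0 B=0)
Step 7: fill(A) -> (A=6 B=0)
Step 8: fill(B) -> (A=6 B=9)

Answer: 6 9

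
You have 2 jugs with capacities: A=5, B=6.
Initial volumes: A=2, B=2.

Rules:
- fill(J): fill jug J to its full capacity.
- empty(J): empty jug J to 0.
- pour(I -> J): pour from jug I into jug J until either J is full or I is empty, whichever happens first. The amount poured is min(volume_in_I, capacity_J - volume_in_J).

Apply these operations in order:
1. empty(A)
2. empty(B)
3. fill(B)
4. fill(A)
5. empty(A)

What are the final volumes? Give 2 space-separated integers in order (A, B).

Answer: 0 6

Derivation:
Step 1: empty(A) -> (A=0 B=2)
Step 2: empty(B) -> (A=0 B=0)
Step 3: fill(B) -> (A=0 B=6)
Step 4: fill(A) -> (A=5 B=6)
Step 5: empty(A) -> (A=0 B=6)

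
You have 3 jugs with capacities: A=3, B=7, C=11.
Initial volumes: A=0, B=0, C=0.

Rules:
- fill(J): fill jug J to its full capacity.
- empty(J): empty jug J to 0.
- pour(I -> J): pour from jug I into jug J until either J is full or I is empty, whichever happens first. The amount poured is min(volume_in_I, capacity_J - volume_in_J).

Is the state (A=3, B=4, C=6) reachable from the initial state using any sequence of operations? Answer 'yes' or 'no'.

BFS from (A=0, B=0, C=0):
  1. fill(A) -> (A=3 B=0 C=0)
  2. fill(B) -> (A=3 B=7 C=0)
  3. pour(A -> C) -> (A=0 B=7 C=3)
  4. fill(A) -> (A=3 B=7 C=3)
  5. pour(A -> C) -> (A=0 B=7 C=6)
  6. pour(B -> A) -> (A=3 B=4 C=6)
Target reached → yes.

Answer: yes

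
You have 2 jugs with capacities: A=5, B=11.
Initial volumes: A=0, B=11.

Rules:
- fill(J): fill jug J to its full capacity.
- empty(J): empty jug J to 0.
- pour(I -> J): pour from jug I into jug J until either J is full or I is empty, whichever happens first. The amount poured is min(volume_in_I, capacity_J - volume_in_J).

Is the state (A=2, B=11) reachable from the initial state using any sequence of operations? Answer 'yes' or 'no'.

Answer: yes

Derivation:
BFS from (A=0, B=11):
  1. pour(B -> A) -> (A=5 B=6)
  2. empty(A) -> (A=0 B=6)
  3. pour(B -> A) -> (A=5 B=1)
  4. empty(A) -> (A=0 B=1)
  5. pour(B -> A) -> (A=1 B=0)
  6. fill(B) -> (A=1 B=11)
  7. pour(B -> A) -> (A=5 B=7)
  8. empty(A) -> (A=0 B=7)
  9. pour(B -> A) -> (A=5 B=2)
  10. empty(A) -> (A=0 B=2)
  11. pour(B -> A) -> (A=2 B=0)
  12. fill(B) -> (A=2 B=11)
Target reached → yes.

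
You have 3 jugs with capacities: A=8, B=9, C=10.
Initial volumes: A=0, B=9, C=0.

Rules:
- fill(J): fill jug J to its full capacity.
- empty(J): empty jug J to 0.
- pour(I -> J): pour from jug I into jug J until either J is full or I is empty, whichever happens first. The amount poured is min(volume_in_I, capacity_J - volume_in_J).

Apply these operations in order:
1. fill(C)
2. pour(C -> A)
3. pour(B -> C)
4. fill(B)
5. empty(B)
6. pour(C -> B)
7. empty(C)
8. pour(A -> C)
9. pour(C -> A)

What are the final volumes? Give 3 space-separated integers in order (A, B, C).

Answer: 8 9 0

Derivation:
Step 1: fill(C) -> (A=0 B=9 C=10)
Step 2: pour(C -> A) -> (A=8 B=9 C=2)
Step 3: pour(B -> C) -> (A=8 B=1 C=10)
Step 4: fill(B) -> (A=8 B=9 C=10)
Step 5: empty(B) -> (A=8 B=0 C=10)
Step 6: pour(C -> B) -> (A=8 B=9 C=1)
Step 7: empty(C) -> (A=8 B=9 C=0)
Step 8: pour(A -> C) -> (A=0 B=9 C=8)
Step 9: pour(C -> A) -> (A=8 B=9 C=0)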